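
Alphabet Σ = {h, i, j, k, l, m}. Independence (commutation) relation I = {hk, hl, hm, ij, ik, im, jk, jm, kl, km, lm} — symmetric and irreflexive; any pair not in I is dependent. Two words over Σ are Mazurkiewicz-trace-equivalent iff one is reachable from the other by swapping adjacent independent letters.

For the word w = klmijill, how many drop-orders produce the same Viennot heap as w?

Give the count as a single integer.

168

piece 0:k — minimal
piece 1:l — minimal
piece 2:m — minimal
piece 3:i rests on {1:l}
piece 4:j rests on {1:l}
piece 5:i rests on {3:i}
piece 6:l rests on {4:j, 5:i}
piece 7:l rests on {6:l}
minimal pieces: {0:k, 1:l, 2:m}
ways to finish when only these pieces remain (= sum over removing one remaining piece with nothing left below it):
  1 left: {0}→1  {2}→1  {7}→1
  2 left: {0,2}→2  {0,7}→2  {2,7}→2  {6,7}→1
  3 left: {0,2,7}→6  {0,6,7}→3  {2,6,7}→3  {4,6,7}→1  {5,6,7}→1
  4 left: {0,2,6,7}→12  {0,4,6,7}→4  {0,5,6,7}→4  {2,4,6,7}→4  {2,5,6,7}→4  {3,5,6,7}→1  {4,5,6,7}→2
  5 left: {0,2,4,6,7}→20  {0,2,5,6,7}→20  {0,3,5,6,7}→5  {0,4,5,6,7}→10  {2,3,5,6,7}→5  {2,4,5,6,7}→10  {3,4,5,6,7}→3
  6 left: {0,2,3,5,6,7}→30  {0,2,4,5,6,7}→60  {0,3,4,5,6,7}→18  {1,3,4,5,6,7}→3  {2,3,4,5,6,7}→18
  placing 0:k first → 21 extensions
  placing 1:l first → 126 extensions
  placing 2:m first → 21 extensions
total linear extensions = 168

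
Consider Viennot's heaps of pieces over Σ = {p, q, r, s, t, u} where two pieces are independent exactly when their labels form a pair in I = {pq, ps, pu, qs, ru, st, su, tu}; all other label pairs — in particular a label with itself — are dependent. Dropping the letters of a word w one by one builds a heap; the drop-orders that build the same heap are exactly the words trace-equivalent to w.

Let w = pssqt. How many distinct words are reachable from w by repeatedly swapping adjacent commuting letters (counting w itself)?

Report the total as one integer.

20

#0=p has no predecessor
#1=s has no predecessor
#2=s depends on [1:s]
#3=q has no predecessor
#4=t depends on [0:p, 3:q]
sources: [0:p, 1:s, 3:q]
N(rest) = Σ N(rest − s) over sources s of rest; N(one piece) = 1:
  size 1 → [2]=1  [4]=1
  size 2 → [0,4]=1  [1,2]=1  [2,4]=2  [3,4]=1
  size 3 → [0,2,4]=3  [0,3,4]=2  [1,2,4]=3  [2,3,4]=3
  first=0(p) contributes 6
  first=1(s) contributes 8
  first=3(q) contributes 6
|[w]| = 20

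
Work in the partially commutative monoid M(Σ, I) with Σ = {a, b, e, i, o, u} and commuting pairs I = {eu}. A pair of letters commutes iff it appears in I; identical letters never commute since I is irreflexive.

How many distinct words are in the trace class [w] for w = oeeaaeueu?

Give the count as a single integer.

6

0(o) covers ∅
1(e) covers 0:o
2(e) covers 1:e
3(a) covers 2:e
4(a) covers 3:a
5(e) covers 4:a
6(u) covers 4:a
7(e) covers 5:e
8(u) covers 6:u
floor of heap: 0:o
completions by unplaced set U, small U first (add the entries for U minus each lowest piece of U):
  |U|=1: {7}:1  {8}:1
  |U|=2: {5,7}:1  {6,8}:1  {7,8}:2
  |U|=3: {5,7,8}:3  {6,7,8}:3
  |U|=4: {5,6,7,8}:6
  |U|=5: {4,5,6,7,8}:6
  |U|=6: {3,4,5,6,7,8}:6
  |U|=7: {2,3,4,5,6,7,8}:6
  start at 0(o): 6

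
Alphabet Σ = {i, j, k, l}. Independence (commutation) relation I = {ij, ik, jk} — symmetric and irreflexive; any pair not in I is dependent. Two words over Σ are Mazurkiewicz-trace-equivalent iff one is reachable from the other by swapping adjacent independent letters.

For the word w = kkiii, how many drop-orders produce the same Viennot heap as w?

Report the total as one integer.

10

drop 0:k onto floor
drop 1:k onto {0:k}
drop 2:i onto floor
drop 3:i onto {2:i}
drop 4:i onto {3:i}
ground layer = {0:k, 2:i}
drop-orders for the pieces not yet dropped (sum over which currently-grounded one goes next):
  1 to go: {1} 1  {4} 1
  2 to go: {0,1} 1  {1,4} 2  {3,4} 1
  3 to go: {0,1,4} 3  {1,3,4} 3  {2,3,4} 1
  if 0:k drops first: 4 orders
  if 2:i drops first: 6 orders
heap linearizations: 10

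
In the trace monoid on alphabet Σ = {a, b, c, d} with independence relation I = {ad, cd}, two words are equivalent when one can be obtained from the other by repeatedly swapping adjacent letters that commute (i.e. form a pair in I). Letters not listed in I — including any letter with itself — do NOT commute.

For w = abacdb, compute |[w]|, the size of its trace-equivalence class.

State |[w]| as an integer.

drop 0:a onto floor
drop 1:b onto {0:a}
drop 2:a onto {1:b}
drop 3:c onto {2:a}
drop 4:d onto {1:b}
drop 5:b onto {3:c, 4:d}
ground layer = {0:a}
drop-orders for the pieces not yet dropped (sum over which currently-grounded one goes next):
  1 to go: {5} 1
  2 to go: {3,5} 1  {4,5} 1
  3 to go: {2,3,5} 1  {3,4,5} 2
  4 to go: {2,3,4,5} 3
  if 0:a drops first: 3 orders

3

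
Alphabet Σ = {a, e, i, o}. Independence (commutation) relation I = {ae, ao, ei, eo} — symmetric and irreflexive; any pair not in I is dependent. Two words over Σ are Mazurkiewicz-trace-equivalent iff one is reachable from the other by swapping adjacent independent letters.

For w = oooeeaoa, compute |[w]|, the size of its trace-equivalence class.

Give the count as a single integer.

420

#0=o has no predecessor
#1=o depends on [0:o]
#2=o depends on [1:o]
#3=e has no predecessor
#4=e depends on [3:e]
#5=a has no predecessor
#6=o depends on [2:o]
#7=a depends on [5:a]
sources: [0:o, 3:e, 5:a]
N(rest) = Σ N(rest − s) over sources s of rest; N(one piece) = 1:
  size 1 → [4]=1  [6]=1  [7]=1
  size 2 → [2,6]=1  [3,4]=1  [4,6]=2  [4,7]=2  [5,7]=1  [6,7]=2
  size 3 → [1,2,6]=1  [2,4,6]=3  [2,6,7]=3  [3,4,6]=3  [3,4,7]=3  [4,5,7]=3  [4,6,7]=6  [5,6,7]=3
  size 4 → [0,1,2,6]=1  [1,2,4,6]=4  [1,2,6,7]=4  [2,3,4,6]=6  [2,4,6,7]=12  [2,5,6,7]=6  [3,4,5,7]=6  [3,4,6,7]=12  [4,5,6,7]=12
  size 5 → [0,1,2,4,6]=5  [0,1,2,6,7]=5  [1,2,3,4,6]=10  [1,2,4,6,7]=20  [1,2,5,6,7]=10  [2,3,4,6,7]=30  [2,4,5,6,7]=30  [3,4,5,6,7]=30
  size 6 → [0,1,2,3,4,6]=15  [0,1,2,4,6,7]=30  [0,1,2,5,6,7]=15  [1,2,3,4,6,7]=60  [1,2,4,5,6,7]=60  [2,3,4,5,6,7]=90
  first=0(o) contributes 210
  first=3(e) contributes 105
  first=5(a) contributes 105
|[w]| = 420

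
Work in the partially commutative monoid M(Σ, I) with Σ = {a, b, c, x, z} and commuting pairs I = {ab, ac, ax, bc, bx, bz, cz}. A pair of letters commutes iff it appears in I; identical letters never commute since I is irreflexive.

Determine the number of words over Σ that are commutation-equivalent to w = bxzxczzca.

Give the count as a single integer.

drop 0:b onto floor
drop 1:x onto floor
drop 2:z onto {1:x}
drop 3:x onto {2:z}
drop 4:c onto {3:x}
drop 5:z onto {3:x}
drop 6:z onto {5:z}
drop 7:c onto {4:c}
drop 8:a onto {6:z}
ground layer = {0:b, 1:x}
drop-orders for the pieces not yet dropped (sum over which currently-grounded one goes next):
  1 to go: {0} 1  {7} 1  {8} 1
  2 to go: {0,7} 2  {0,8} 2  {4,7} 1  {6,8} 1  {7,8} 2
  3 to go: {0,4,7} 3  {0,6,8} 3  {0,7,8} 6  {4,7,8} 3  {5,6,8} 1  {6,7,8} 3
  4 to go: {0,4,7,8} 12  {0,5,6,8} 4  {0,6,7,8} 12  {4,6,7,8} 6  {5,6,7,8} 4
  5 to go: {0,4,6,7,8} 30  {0,5,6,7,8} 20  {4,5,6,7,8} 10
  6 to go: {0,4,5,6,7,8} 60  {3,4,5,6,7,8} 10
  7 to go: {0,3,4,5,6,7,8} 70  {2,3,4,5,6,7,8} 10
  if 0:b drops first: 10 orders
  if 1:x drops first: 80 orders
heap linearizations: 90

90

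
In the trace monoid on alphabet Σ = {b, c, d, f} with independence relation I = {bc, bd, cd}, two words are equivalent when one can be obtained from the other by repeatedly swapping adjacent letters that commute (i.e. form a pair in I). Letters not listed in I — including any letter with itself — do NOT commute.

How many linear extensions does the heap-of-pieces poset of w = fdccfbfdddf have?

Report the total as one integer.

drop 0:f onto floor
drop 1:d onto {0:f}
drop 2:c onto {0:f}
drop 3:c onto {2:c}
drop 4:f onto {1:d, 3:c}
drop 5:b onto {4:f}
drop 6:f onto {5:b}
drop 7:d onto {6:f}
drop 8:d onto {7:d}
drop 9:d onto {8:d}
drop 10:f onto {9:d}
ground layer = {0:f}
drop-orders for the pieces not yet dropped (sum over which currently-grounded one goes next):
  1 to go: {10} 1
  2 to go: {9,10} 1
  3 to go: {8,9,10} 1
  4 to go: {7,8,9,10} 1
  5 to go: {6,7,8,9,10} 1
  6 to go: {5,6,7,8,9,10} 1
  7 to go: {4,5,6,7,8,9,10} 1
  8 to go: {1,4,5,6,7,8,9,10} 1  {3,4,5,6,7,8,9,10} 1
  9 to go: {1,3,4,5,6,7,8,9,10} 2  {2,3,4,5,6,7,8,9,10} 1
  if 0:f drops first: 3 orders

3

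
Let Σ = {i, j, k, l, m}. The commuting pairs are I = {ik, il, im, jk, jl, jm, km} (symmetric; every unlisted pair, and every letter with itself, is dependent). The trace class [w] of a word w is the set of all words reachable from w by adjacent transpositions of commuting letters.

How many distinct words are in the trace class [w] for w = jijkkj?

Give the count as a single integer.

#0=j has no predecessor
#1=i depends on [0:j]
#2=j depends on [1:i]
#3=k has no predecessor
#4=k depends on [3:k]
#5=j depends on [2:j]
sources: [0:j, 3:k]
N(rest) = Σ N(rest − s) over sources s of rest; N(one piece) = 1:
  size 1 → [4]=1  [5]=1
  size 2 → [2,5]=1  [3,4]=1  [4,5]=2
  size 3 → [1,2,5]=1  [2,4,5]=3  [3,4,5]=3
  size 4 → [0,1,2,5]=1  [1,2,4,5]=4  [2,3,4,5]=6
  first=0(j) contributes 10
  first=3(k) contributes 5
|[w]| = 15

15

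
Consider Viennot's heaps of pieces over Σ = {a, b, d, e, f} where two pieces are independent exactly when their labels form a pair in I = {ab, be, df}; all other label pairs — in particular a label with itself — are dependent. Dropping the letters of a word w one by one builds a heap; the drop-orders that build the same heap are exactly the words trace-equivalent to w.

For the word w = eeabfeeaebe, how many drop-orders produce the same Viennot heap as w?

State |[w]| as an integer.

24

0(e) covers ∅
1(e) covers 0:e
2(a) covers 1:e
3(b) covers ∅
4(f) covers 2:a, 3:b
5(e) covers 4:f
6(e) covers 5:e
7(a) covers 6:e
8(e) covers 7:a
9(b) covers 4:f
10(e) covers 8:e
floor of heap: 0:e, 3:b
completions by unplaced set U, small U first (add the entries for U minus each lowest piece of U):
  |U|=1: {9}:1  {10}:1
  |U|=2: {8,10}:1  {9,10}:2
  |U|=3: {7,8,10}:1  {8,9,10}:3
  |U|=4: {6,7,8,10}:1  {7,8,9,10}:4
  |U|=5: {5,6,7,8,10}:1  {6,7,8,9,10}:5
  |U|=6: {5,6,7,8,9,10}:6
  |U|=7: {4,5,6,7,8,9,10}:6
  |U|=8: {2,4,5,6,7,8,9,10}:6  {3,4,5,6,7,8,9,10}:6
  |U|=9: {1,2,4,5,6,7,8,9,10}:6  {2,3,4,5,6,7,8,9,10}:12
  start at 0(e): 18
  start at 3(b): 6
sum over floor = 24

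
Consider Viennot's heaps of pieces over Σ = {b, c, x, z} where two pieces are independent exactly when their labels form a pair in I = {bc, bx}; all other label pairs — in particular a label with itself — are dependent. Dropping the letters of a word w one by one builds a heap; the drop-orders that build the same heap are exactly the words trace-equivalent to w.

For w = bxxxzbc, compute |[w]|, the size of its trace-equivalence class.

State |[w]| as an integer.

8

#0=b has no predecessor
#1=x has no predecessor
#2=x depends on [1:x]
#3=x depends on [2:x]
#4=z depends on [0:b, 3:x]
#5=b depends on [4:z]
#6=c depends on [4:z]
sources: [0:b, 1:x]
N(rest) = Σ N(rest − s) over sources s of rest; N(one piece) = 1:
  size 1 → [5]=1  [6]=1
  size 2 → [5,6]=2
  size 3 → [4,5,6]=2
  size 4 → [0,4,5,6]=2  [3,4,5,6]=2
  size 5 → [0,3,4,5,6]=4  [2,3,4,5,6]=2
  first=0(b) contributes 2
  first=1(x) contributes 6
|[w]| = 8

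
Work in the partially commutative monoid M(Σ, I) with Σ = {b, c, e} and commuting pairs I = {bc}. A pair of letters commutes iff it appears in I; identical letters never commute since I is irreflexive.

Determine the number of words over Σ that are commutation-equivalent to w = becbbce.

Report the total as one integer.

0(b) covers ∅
1(e) covers 0:b
2(c) covers 1:e
3(b) covers 1:e
4(b) covers 3:b
5(c) covers 2:c
6(e) covers 4:b, 5:c
floor of heap: 0:b
completions by unplaced set U, small U first (add the entries for U minus each lowest piece of U):
  |U|=1: {6}:1
  |U|=2: {4,6}:1  {5,6}:1
  |U|=3: {2,5,6}:1  {3,4,6}:1  {4,5,6}:2
  |U|=4: {2,4,5,6}:3  {3,4,5,6}:3
  |U|=5: {2,3,4,5,6}:6
  start at 0(b): 6

6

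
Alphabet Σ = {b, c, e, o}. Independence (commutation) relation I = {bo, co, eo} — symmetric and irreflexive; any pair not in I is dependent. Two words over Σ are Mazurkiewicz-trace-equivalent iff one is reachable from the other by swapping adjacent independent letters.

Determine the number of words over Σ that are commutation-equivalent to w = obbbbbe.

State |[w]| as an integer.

7

drop 0:o onto floor
drop 1:b onto floor
drop 2:b onto {1:b}
drop 3:b onto {2:b}
drop 4:b onto {3:b}
drop 5:b onto {4:b}
drop 6:e onto {5:b}
ground layer = {0:o, 1:b}
drop-orders for the pieces not yet dropped (sum over which currently-grounded one goes next):
  1 to go: {0} 1  {6} 1
  2 to go: {0,6} 2  {5,6} 1
  3 to go: {0,5,6} 3  {4,5,6} 1
  4 to go: {0,4,5,6} 4  {3,4,5,6} 1
  5 to go: {0,3,4,5,6} 5  {2,3,4,5,6} 1
  if 0:o drops first: 1 orders
  if 1:b drops first: 6 orders
heap linearizations: 7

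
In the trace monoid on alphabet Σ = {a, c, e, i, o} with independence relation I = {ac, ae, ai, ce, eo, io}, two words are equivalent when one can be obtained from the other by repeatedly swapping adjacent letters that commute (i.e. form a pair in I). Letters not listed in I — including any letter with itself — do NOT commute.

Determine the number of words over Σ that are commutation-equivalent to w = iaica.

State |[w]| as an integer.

#0=i has no predecessor
#1=a has no predecessor
#2=i depends on [0:i]
#3=c depends on [2:i]
#4=a depends on [1:a]
sources: [0:i, 1:a]
N(rest) = Σ N(rest − s) over sources s of rest; N(one piece) = 1:
  size 1 → [3]=1  [4]=1
  size 2 → [1,4]=1  [2,3]=1  [3,4]=2
  size 3 → [0,2,3]=1  [1,3,4]=3  [2,3,4]=3
  first=0(i) contributes 6
  first=1(a) contributes 4
|[w]| = 10

10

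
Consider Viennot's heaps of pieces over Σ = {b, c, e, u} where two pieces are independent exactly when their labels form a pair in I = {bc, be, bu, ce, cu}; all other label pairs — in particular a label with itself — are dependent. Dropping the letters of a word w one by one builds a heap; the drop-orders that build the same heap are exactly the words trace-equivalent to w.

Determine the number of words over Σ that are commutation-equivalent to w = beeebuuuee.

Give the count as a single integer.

45

#0=b has no predecessor
#1=e has no predecessor
#2=e depends on [1:e]
#3=e depends on [2:e]
#4=b depends on [0:b]
#5=u depends on [3:e]
#6=u depends on [5:u]
#7=u depends on [6:u]
#8=e depends on [7:u]
#9=e depends on [8:e]
sources: [0:b, 1:e]
N(rest) = Σ N(rest − s) over sources s of rest; N(one piece) = 1:
  size 1 → [4]=1  [9]=1
  size 2 → [0,4]=1  [4,9]=2  [8,9]=1
  size 3 → [0,4,9]=3  [4,8,9]=3  [7,8,9]=1
  size 4 → [0,4,8,9]=6  [4,7,8,9]=4  [6,7,8,9]=1
  size 5 → [0,4,7,8,9]=10  [4,6,7,8,9]=5  [5,6,7,8,9]=1
  size 6 → [0,4,6,7,8,9]=15  [3,5,6,7,8,9]=1  [4,5,6,7,8,9]=6
  size 7 → [0,4,5,6,7,8,9]=21  [2,3,5,6,7,8,9]=1  [3,4,5,6,7,8,9]=7
  size 8 → [0,3,4,5,6,7,8,9]=28  [1,2,3,5,6,7,8,9]=1  [2,3,4,5,6,7,8,9]=8
  first=0(b) contributes 9
  first=1(e) contributes 36
|[w]| = 45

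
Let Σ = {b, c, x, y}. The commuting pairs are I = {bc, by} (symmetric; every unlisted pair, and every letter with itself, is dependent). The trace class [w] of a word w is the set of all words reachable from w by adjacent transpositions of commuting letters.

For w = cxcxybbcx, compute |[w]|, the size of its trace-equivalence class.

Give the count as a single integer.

#0=c has no predecessor
#1=x depends on [0:c]
#2=c depends on [1:x]
#3=x depends on [2:c]
#4=y depends on [3:x]
#5=b depends on [3:x]
#6=b depends on [5:b]
#7=c depends on [4:y]
#8=x depends on [6:b, 7:c]
sources: [0:c]
N(rest) = Σ N(rest − s) over sources s of rest; N(one piece) = 1:
  size 1 → [8]=1
  size 2 → [6,8]=1  [7,8]=1
  size 3 → [4,7,8]=1  [5,6,8]=1  [6,7,8]=2
  size 4 → [4,6,7,8]=3  [5,6,7,8]=3
  size 5 → [4,5,6,7,8]=6
  size 6 → [3,4,5,6,7,8]=6
  size 7 → [2,3,4,5,6,7,8]=6
  first=0(c) contributes 6

6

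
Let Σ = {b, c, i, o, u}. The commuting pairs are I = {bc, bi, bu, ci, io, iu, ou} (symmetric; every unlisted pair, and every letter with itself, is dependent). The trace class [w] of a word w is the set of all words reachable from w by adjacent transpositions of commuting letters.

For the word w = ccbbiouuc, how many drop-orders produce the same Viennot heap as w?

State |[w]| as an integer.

279

drop 0:c onto floor
drop 1:c onto {0:c}
drop 2:b onto floor
drop 3:b onto {2:b}
drop 4:i onto floor
drop 5:o onto {1:c, 3:b}
drop 6:u onto {1:c}
drop 7:u onto {6:u}
drop 8:c onto {5:o, 7:u}
ground layer = {0:c, 2:b, 4:i}
drop-orders for the pieces not yet dropped (sum over which currently-grounded one goes next):
  1 to go: {4} 1  {8} 1
  2 to go: {4,8} 2  {5,8} 1  {7,8} 1
  3 to go: {3,5,8} 1  {4,5,8} 3  {4,7,8} 3  {5,7,8} 2  {6,7,8} 1
  4 to go: {2,3,5,8} 1  {3,4,5,8} 4  {3,5,7,8} 3  {4,5,7,8} 8  {4,6,7,8} 4  {5,6,7,8} 3
  5 to go: {1,5,6,7,8} 3  {2,3,4,5,8} 5  {2,3,5,7,8} 4  {3,4,5,7,8} 15  {3,5,6,7,8} 6  {4,5,6,7,8} 15
  6 to go: {0,1,5,6,7,8} 3  {1,3,5,6,7,8} 9  {1,4,5,6,7,8} 18  {2,3,4,5,7,8} 24  {2,3,5,6,7,8} 10  {3,4,5,6,7,8} 36
  7 to go: {0,1,3,5,6,7,8} 12  {0,1,4,5,6,7,8} 21  {1,2,3,5,6,7,8} 19  {1,3,4,5,6,7,8} 63  {2,3,4,5,6,7,8} 70
  if 0:c drops first: 152 orders
  if 2:b drops first: 96 orders
  if 4:i drops first: 31 orders
heap linearizations: 279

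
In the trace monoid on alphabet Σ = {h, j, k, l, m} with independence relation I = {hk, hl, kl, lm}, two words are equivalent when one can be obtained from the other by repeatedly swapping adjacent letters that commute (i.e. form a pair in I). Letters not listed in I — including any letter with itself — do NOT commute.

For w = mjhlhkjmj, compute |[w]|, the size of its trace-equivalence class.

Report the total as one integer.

12

drop 0:m onto floor
drop 1:j onto {0:m}
drop 2:h onto {1:j}
drop 3:l onto {1:j}
drop 4:h onto {2:h}
drop 5:k onto {1:j}
drop 6:j onto {3:l, 4:h, 5:k}
drop 7:m onto {6:j}
drop 8:j onto {7:m}
ground layer = {0:m}
drop-orders for the pieces not yet dropped (sum over which currently-grounded one goes next):
  1 to go: {8} 1
  2 to go: {7,8} 1
  3 to go: {6,7,8} 1
  4 to go: {3,6,7,8} 1  {4,6,7,8} 1  {5,6,7,8} 1
  5 to go: {2,4,6,7,8} 1  {3,4,6,7,8} 2  {3,5,6,7,8} 2  {4,5,6,7,8} 2
  6 to go: {2,3,4,6,7,8} 3  {2,4,5,6,7,8} 3  {3,4,5,6,7,8} 6
  7 to go: {2,3,4,5,6,7,8} 12
  if 0:m drops first: 12 orders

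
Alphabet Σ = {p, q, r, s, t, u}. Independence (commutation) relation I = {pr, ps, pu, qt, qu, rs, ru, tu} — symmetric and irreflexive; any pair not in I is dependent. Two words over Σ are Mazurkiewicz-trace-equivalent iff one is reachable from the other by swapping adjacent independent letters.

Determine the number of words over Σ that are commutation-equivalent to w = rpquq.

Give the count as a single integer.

0(r) covers ∅
1(p) covers ∅
2(q) covers 0:r, 1:p
3(u) covers ∅
4(q) covers 2:q
floor of heap: 0:r, 1:p, 3:u
completions by unplaced set U, small U first (add the entries for U minus each lowest piece of U):
  |U|=1: {3}:1  {4}:1
  |U|=2: {2,4}:1  {3,4}:2
  |U|=3: {0,2,4}:1  {1,2,4}:1  {2,3,4}:3
  start at 0(r): 4
  start at 1(p): 4
  start at 3(u): 2
sum over floor = 10

10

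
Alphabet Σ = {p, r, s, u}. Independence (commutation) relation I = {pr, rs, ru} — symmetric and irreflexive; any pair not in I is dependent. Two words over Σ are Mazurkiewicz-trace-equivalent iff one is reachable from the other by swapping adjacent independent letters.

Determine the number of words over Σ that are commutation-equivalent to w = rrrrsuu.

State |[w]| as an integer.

0(r) covers ∅
1(r) covers 0:r
2(r) covers 1:r
3(r) covers 2:r
4(s) covers ∅
5(u) covers 4:s
6(u) covers 5:u
floor of heap: 0:r, 4:s
completions by unplaced set U, small U first (add the entries for U minus each lowest piece of U):
  |U|=1: {3}:1  {6}:1
  |U|=2: {2,3}:1  {3,6}:2  {5,6}:1
  |U|=3: {1,2,3}:1  {2,3,6}:3  {3,5,6}:3  {4,5,6}:1
  |U|=4: {0,1,2,3}:1  {1,2,3,6}:4  {2,3,5,6}:6  {3,4,5,6}:4
  |U|=5: {0,1,2,3,6}:5  {1,2,3,5,6}:10  {2,3,4,5,6}:10
  start at 0(r): 20
  start at 4(s): 15
sum over floor = 35

35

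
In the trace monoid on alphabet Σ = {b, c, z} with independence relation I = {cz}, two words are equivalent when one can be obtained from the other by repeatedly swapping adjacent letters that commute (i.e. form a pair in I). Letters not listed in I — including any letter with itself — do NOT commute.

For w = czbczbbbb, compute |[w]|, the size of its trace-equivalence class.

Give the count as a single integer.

#0=c has no predecessor
#1=z has no predecessor
#2=b depends on [0:c, 1:z]
#3=c depends on [2:b]
#4=z depends on [2:b]
#5=b depends on [3:c, 4:z]
#6=b depends on [5:b]
#7=b depends on [6:b]
#8=b depends on [7:b]
sources: [0:c, 1:z]
N(rest) = Σ N(rest − s) over sources s of rest; N(one piece) = 1:
  size 1 → [8]=1
  size 2 → [7,8]=1
  size 3 → [6,7,8]=1
  size 4 → [5,6,7,8]=1
  size 5 → [3,5,6,7,8]=1  [4,5,6,7,8]=1
  size 6 → [3,4,5,6,7,8]=2
  size 7 → [2,3,4,5,6,7,8]=2
  first=0(c) contributes 2
  first=1(z) contributes 2
|[w]| = 4

4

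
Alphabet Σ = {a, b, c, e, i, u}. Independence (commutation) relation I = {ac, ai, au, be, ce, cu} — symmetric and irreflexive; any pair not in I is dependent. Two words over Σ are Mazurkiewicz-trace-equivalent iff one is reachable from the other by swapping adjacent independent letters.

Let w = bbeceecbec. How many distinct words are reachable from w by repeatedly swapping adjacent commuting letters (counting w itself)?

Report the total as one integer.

210

#0=b has no predecessor
#1=b depends on [0:b]
#2=e has no predecessor
#3=c depends on [1:b]
#4=e depends on [2:e]
#5=e depends on [4:e]
#6=c depends on [3:c]
#7=b depends on [6:c]
#8=e depends on [5:e]
#9=c depends on [7:b]
sources: [0:b, 2:e]
N(rest) = Σ N(rest − s) over sources s of rest; N(one piece) = 1:
  size 1 → [8]=1  [9]=1
  size 2 → [5,8]=1  [7,9]=1  [8,9]=2
  size 3 → [4,5,8]=1  [5,8,9]=3  [6,7,9]=1  [7,8,9]=3
  size 4 → [2,4,5,8]=1  [3,6,7,9]=1  [4,5,8,9]=4  [5,7,8,9]=6  [6,7,8,9]=4
  size 5 → [1,3,6,7,9]=1  [2,4,5,8,9]=5  [3,6,7,8,9]=5  [4,5,7,8,9]=10  [5,6,7,8,9]=10
  size 6 → [0,1,3,6,7,9]=1  [1,3,6,7,8,9]=6  [2,4,5,7,8,9]=15  [3,5,6,7,8,9]=15  [4,5,6,7,8,9]=20
  size 7 → [0,1,3,6,7,8,9]=7  [1,3,5,6,7,8,9]=21  [2,4,5,6,7,8,9]=35  [3,4,5,6,7,8,9]=35
  size 8 → [0,1,3,5,6,7,8,9]=28  [1,3,4,5,6,7,8,9]=56  [2,3,4,5,6,7,8,9]=70
  first=0(b) contributes 126
  first=2(e) contributes 84
|[w]| = 210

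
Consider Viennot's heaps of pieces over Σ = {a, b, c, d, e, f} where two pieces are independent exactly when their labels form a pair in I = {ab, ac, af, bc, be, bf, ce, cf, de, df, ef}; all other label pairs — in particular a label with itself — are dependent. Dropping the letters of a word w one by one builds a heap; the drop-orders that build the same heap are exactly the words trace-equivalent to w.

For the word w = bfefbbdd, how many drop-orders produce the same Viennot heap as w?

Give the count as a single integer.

drop 0:b onto floor
drop 1:f onto floor
drop 2:e onto floor
drop 3:f onto {1:f}
drop 4:b onto {0:b}
drop 5:b onto {4:b}
drop 6:d onto {5:b}
drop 7:d onto {6:d}
ground layer = {0:b, 1:f, 2:e}
drop-orders for the pieces not yet dropped (sum over which currently-grounded one goes next):
  1 to go: {2} 1  {3} 1  {7} 1
  2 to go: {1,3} 1  {2,3} 2  {2,7} 2  {3,7} 2  {6,7} 1
  3 to go: {1,2,3} 3  {1,3,7} 3  {2,3,7} 6  {2,6,7} 3  {3,6,7} 3  {5,6,7} 1
  4 to go: {1,2,3,7} 12  {1,3,6,7} 6  {2,3,6,7} 12  {2,5,6,7} 4  {3,5,6,7} 4  {4,5,6,7} 1
  5 to go: {0,4,5,6,7} 1  {1,2,3,6,7} 30  {1,3,5,6,7} 10  {2,3,5,6,7} 20  {2,4,5,6,7} 5  {3,4,5,6,7} 5
  6 to go: {0,2,4,5,6,7} 6  {0,3,4,5,6,7} 6  {1,2,3,5,6,7} 60  {1,3,4,5,6,7} 15  {2,3,4,5,6,7} 30
  if 0:b drops first: 105 orders
  if 1:f drops first: 42 orders
  if 2:e drops first: 21 orders
heap linearizations: 168

168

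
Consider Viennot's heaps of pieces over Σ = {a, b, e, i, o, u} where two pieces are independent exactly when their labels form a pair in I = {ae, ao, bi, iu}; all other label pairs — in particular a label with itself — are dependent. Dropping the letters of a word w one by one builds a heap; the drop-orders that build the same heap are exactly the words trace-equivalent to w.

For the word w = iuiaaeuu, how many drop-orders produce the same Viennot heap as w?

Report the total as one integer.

9

piece 0:i — minimal
piece 1:u — minimal
piece 2:i rests on {0:i}
piece 3:a rests on {1:u, 2:i}
piece 4:a rests on {3:a}
piece 5:e rests on {1:u, 2:i}
piece 6:u rests on {4:a, 5:e}
piece 7:u rests on {6:u}
minimal pieces: {0:i, 1:u}
ways to finish when only these pieces remain (= sum over removing one remaining piece with nothing left below it):
  1 left: {7}→1
  2 left: {6,7}→1
  3 left: {4,6,7}→1  {5,6,7}→1
  4 left: {3,4,6,7}→1  {4,5,6,7}→2
  5 left: {3,4,5,6,7}→3
  6 left: {1,3,4,5,6,7}→3  {2,3,4,5,6,7}→3
  placing 0:i first → 6 extensions
  placing 1:u first → 3 extensions
total linear extensions = 9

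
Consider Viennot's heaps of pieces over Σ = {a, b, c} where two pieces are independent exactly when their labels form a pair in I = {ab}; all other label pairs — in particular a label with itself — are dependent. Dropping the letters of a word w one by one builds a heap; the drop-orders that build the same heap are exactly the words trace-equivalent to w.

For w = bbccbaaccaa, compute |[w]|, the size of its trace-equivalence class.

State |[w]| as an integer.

3

drop 0:b onto floor
drop 1:b onto {0:b}
drop 2:c onto {1:b}
drop 3:c onto {2:c}
drop 4:b onto {3:c}
drop 5:a onto {3:c}
drop 6:a onto {5:a}
drop 7:c onto {4:b, 6:a}
drop 8:c onto {7:c}
drop 9:a onto {8:c}
drop 10:a onto {9:a}
ground layer = {0:b}
drop-orders for the pieces not yet dropped (sum over which currently-grounded one goes next):
  1 to go: {10} 1
  2 to go: {9,10} 1
  3 to go: {8,9,10} 1
  4 to go: {7,8,9,10} 1
  5 to go: {4,7,8,9,10} 1  {6,7,8,9,10} 1
  6 to go: {4,6,7,8,9,10} 2  {5,6,7,8,9,10} 1
  7 to go: {4,5,6,7,8,9,10} 3
  8 to go: {3,4,5,6,7,8,9,10} 3
  9 to go: {2,3,4,5,6,7,8,9,10} 3
  if 0:b drops first: 3 orders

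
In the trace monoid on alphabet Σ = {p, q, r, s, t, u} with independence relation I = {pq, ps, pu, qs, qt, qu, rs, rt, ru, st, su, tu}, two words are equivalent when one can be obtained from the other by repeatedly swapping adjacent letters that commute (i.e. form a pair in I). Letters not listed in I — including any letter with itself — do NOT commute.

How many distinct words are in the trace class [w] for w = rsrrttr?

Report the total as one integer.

#0=r has no predecessor
#1=s has no predecessor
#2=r depends on [0:r]
#3=r depends on [2:r]
#4=t has no predecessor
#5=t depends on [4:t]
#6=r depends on [3:r]
sources: [0:r, 1:s, 4:t]
N(rest) = Σ N(rest − s) over sources s of rest; N(one piece) = 1:
  size 1 → [1]=1  [5]=1  [6]=1
  size 2 → [1,5]=2  [1,6]=2  [3,6]=1  [4,5]=1  [5,6]=2
  size 3 → [1,3,6]=3  [1,4,5]=3  [1,5,6]=6  [2,3,6]=1  [3,5,6]=3  [4,5,6]=3
  size 4 → [0,2,3,6]=1  [1,2,3,6]=4  [1,3,5,6]=12  [1,4,5,6]=12  [2,3,5,6]=4  [3,4,5,6]=6
  size 5 → [0,1,2,3,6]=5  [0,2,3,5,6]=5  [1,2,3,5,6]=20  [1,3,4,5,6]=30  [2,3,4,5,6]=10
  first=0(r) contributes 60
  first=1(s) contributes 15
  first=4(t) contributes 30
|[w]| = 105

105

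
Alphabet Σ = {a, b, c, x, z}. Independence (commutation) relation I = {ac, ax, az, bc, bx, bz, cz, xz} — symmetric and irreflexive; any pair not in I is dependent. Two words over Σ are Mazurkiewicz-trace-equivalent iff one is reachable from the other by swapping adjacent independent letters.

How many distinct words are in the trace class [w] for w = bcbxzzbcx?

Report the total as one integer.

1260

piece 0:b — minimal
piece 1:c — minimal
piece 2:b rests on {0:b}
piece 3:x rests on {1:c}
piece 4:z — minimal
piece 5:z rests on {4:z}
piece 6:b rests on {2:b}
piece 7:c rests on {3:x}
piece 8:x rests on {7:c}
minimal pieces: {0:b, 1:c, 4:z}
ways to finish when only these pieces remain (= sum over removing one remaining piece with nothing left below it):
  1 left: {5}→1  {6}→1  {8}→1
  2 left: {2,6}→1  {4,5}→1  {5,6}→2  {5,8}→2  {6,8}→2  {7,8}→1
  3 left: {0,2,6}→1  {2,5,6}→3  {2,6,8}→3  {3,7,8}→1  {4,5,6}→3  {4,5,8}→3  {5,6,8}→6  {5,7,8}→3  {6,7,8}→3
  4 left: {0,2,5,6}→4  {0,2,6,8}→4  {1,3,7,8}→1  {2,4,5,6}→6  {2,5,6,8}→12  {2,6,7,8}→6  {3,5,7,8}→4  {3,6,7,8}→4  {4,5,6,8}→12  {4,5,7,8}→6  {5,6,7,8}→12
  5 left: {0,2,4,5,6}→10  {0,2,5,6,8}→20  {0,2,6,7,8}→10  {1,3,5,7,8}→5  {1,3,6,7,8}→5  {2,3,6,7,8}→10  {2,4,5,6,8}→30  {2,5,6,7,8}→30  {3,4,5,7,8}→10  {3,5,6,7,8}→20  {4,5,6,7,8}→30
  6 left: {0,2,3,6,7,8}→20  {0,2,4,5,6,8}→60  {0,2,5,6,7,8}→60  {1,2,3,6,7,8}→15  {1,3,4,5,7,8}→15  {1,3,5,6,7,8}→30  {2,3,5,6,7,8}→60  {2,4,5,6,7,8}→90  {3,4,5,6,7,8}→60
  7 left: {0,1,2,3,6,7,8}→35  {0,2,3,5,6,7,8}→140  {0,2,4,5,6,7,8}→210  {1,2,3,5,6,7,8}→105  {1,3,4,5,6,7,8}→105  {2,3,4,5,6,7,8}→210
  placing 0:b first → 420 extensions
  placing 1:c first → 560 extensions
  placing 4:z first → 280 extensions
total linear extensions = 1260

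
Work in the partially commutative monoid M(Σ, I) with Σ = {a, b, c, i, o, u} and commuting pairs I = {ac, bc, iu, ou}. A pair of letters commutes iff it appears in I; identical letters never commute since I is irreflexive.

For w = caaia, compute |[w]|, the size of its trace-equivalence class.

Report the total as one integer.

3

#0=c has no predecessor
#1=a has no predecessor
#2=a depends on [1:a]
#3=i depends on [0:c, 2:a]
#4=a depends on [3:i]
sources: [0:c, 1:a]
N(rest) = Σ N(rest − s) over sources s of rest; N(one piece) = 1:
  size 1 → [4]=1
  size 2 → [3,4]=1
  size 3 → [0,3,4]=1  [2,3,4]=1
  first=0(c) contributes 1
  first=1(a) contributes 2
|[w]| = 3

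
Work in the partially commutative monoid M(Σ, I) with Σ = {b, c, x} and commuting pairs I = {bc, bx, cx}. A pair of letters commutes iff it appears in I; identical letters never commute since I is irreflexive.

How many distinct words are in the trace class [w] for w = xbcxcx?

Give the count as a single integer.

0(x) covers ∅
1(b) covers ∅
2(c) covers ∅
3(x) covers 0:x
4(c) covers 2:c
5(x) covers 3:x
floor of heap: 0:x, 1:b, 2:c
completions by unplaced set U, small U first (add the entries for U minus each lowest piece of U):
  |U|=1: {1}:1  {4}:1  {5}:1
  |U|=2: {1,4}:2  {1,5}:2  {2,4}:1  {3,5}:1  {4,5}:2
  |U|=3: {0,3,5}:1  {1,2,4}:3  {1,3,5}:3  {1,4,5}:6  {2,4,5}:3  {3,4,5}:3
  |U|=4: {0,1,3,5}:4  {0,3,4,5}:4  {1,2,4,5}:12  {1,3,4,5}:12  {2,3,4,5}:6
  start at 0(x): 30
  start at 1(b): 10
  start at 2(c): 20
sum over floor = 60

60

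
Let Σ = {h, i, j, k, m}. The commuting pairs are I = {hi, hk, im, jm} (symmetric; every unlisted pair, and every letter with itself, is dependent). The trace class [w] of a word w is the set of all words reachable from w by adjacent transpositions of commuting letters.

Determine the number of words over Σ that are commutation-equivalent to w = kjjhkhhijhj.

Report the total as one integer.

10

0(k) covers ∅
1(j) covers 0:k
2(j) covers 1:j
3(h) covers 2:j
4(k) covers 2:j
5(h) covers 3:h
6(h) covers 5:h
7(i) covers 4:k
8(j) covers 6:h, 7:i
9(h) covers 8:j
10(j) covers 9:h
floor of heap: 0:k
completions by unplaced set U, small U first (add the entries for U minus each lowest piece of U):
  |U|=1: {10}:1
  |U|=2: {9,10}:1
  |U|=3: {8,9,10}:1
  |U|=4: {6,8,9,10}:1  {7,8,9,10}:1
  |U|=5: {4,7,8,9,10}:1  {5,6,8,9,10}:1  {6,7,8,9,10}:2
  |U|=6: {3,5,6,8,9,10}:1  {4,6,7,8,9,10}:3  {5,6,7,8,9,10}:3
  |U|=7: {3,5,6,7,8,9,10}:4  {4,5,6,7,8,9,10}:6
  |U|=8: {3,4,5,6,7,8,9,10}:10
  |U|=9: {2,3,4,5,6,7,8,9,10}:10
  start at 0(k): 10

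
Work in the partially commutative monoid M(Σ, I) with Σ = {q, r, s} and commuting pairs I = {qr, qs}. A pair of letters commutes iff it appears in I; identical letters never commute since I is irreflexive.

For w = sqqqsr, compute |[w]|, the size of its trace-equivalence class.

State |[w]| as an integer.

20

drop 0:s onto floor
drop 1:q onto floor
drop 2:q onto {1:q}
drop 3:q onto {2:q}
drop 4:s onto {0:s}
drop 5:r onto {4:s}
ground layer = {0:s, 1:q}
drop-orders for the pieces not yet dropped (sum over which currently-grounded one goes next):
  1 to go: {3} 1  {5} 1
  2 to go: {2,3} 1  {3,5} 2  {4,5} 1
  3 to go: {0,4,5} 1  {1,2,3} 1  {2,3,5} 3  {3,4,5} 3
  4 to go: {0,3,4,5} 4  {1,2,3,5} 4  {2,3,4,5} 6
  if 0:s drops first: 10 orders
  if 1:q drops first: 10 orders
heap linearizations: 20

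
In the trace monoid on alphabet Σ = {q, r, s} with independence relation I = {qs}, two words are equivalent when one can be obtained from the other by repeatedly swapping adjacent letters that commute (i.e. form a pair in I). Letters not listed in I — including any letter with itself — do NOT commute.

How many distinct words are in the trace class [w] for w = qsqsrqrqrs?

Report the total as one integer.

#0=q has no predecessor
#1=s has no predecessor
#2=q depends on [0:q]
#3=s depends on [1:s]
#4=r depends on [2:q, 3:s]
#5=q depends on [4:r]
#6=r depends on [5:q]
#7=q depends on [6:r]
#8=r depends on [7:q]
#9=s depends on [8:r]
sources: [0:q, 1:s]
N(rest) = Σ N(rest − s) over sources s of rest; N(one piece) = 1:
  size 1 → [9]=1
  size 2 → [8,9]=1
  size 3 → [7,8,9]=1
  size 4 → [6,7,8,9]=1
  size 5 → [5,6,7,8,9]=1
  size 6 → [4,5,6,7,8,9]=1
  size 7 → [2,4,5,6,7,8,9]=1  [3,4,5,6,7,8,9]=1
  size 8 → [0,2,4,5,6,7,8,9]=1  [1,3,4,5,6,7,8,9]=1  [2,3,4,5,6,7,8,9]=2
  first=0(q) contributes 3
  first=1(s) contributes 3
|[w]| = 6

6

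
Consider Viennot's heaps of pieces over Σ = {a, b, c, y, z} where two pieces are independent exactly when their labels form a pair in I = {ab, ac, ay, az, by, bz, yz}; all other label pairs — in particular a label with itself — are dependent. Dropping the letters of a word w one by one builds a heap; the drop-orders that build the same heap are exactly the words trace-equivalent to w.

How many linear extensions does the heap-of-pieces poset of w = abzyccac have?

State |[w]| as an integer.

168

#0=a has no predecessor
#1=b has no predecessor
#2=z has no predecessor
#3=y has no predecessor
#4=c depends on [1:b, 2:z, 3:y]
#5=c depends on [4:c]
#6=a depends on [0:a]
#7=c depends on [5:c]
sources: [0:a, 1:b, 2:z, 3:y]
N(rest) = Σ N(rest − s) over sources s of rest; N(one piece) = 1:
  size 1 → [6]=1  [7]=1
  size 2 → [0,6]=1  [5,7]=1  [6,7]=2
  size 3 → [0,6,7]=3  [4,5,7]=1  [5,6,7]=3
  size 4 → [0,5,6,7]=6  [1,4,5,7]=1  [2,4,5,7]=1  [3,4,5,7]=1  [4,5,6,7]=4
  size 5 → [0,4,5,6,7]=10  [1,2,4,5,7]=2  [1,3,4,5,7]=2  [1,4,5,6,7]=5  [2,3,4,5,7]=2  [2,4,5,6,7]=5  [3,4,5,6,7]=5
  size 6 → [0,1,4,5,6,7]=15  [0,2,4,5,6,7]=15  [0,3,4,5,6,7]=15  [1,2,3,4,5,7]=6  [1,2,4,5,6,7]=12  [1,3,4,5,6,7]=12  [2,3,4,5,6,7]=12
  first=0(a) contributes 42
  first=1(b) contributes 42
  first=2(z) contributes 42
  first=3(y) contributes 42
|[w]| = 168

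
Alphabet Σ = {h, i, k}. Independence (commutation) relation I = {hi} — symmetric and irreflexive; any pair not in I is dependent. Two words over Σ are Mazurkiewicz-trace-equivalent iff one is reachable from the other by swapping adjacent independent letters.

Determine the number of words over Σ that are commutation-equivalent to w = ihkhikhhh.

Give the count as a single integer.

4

#0=i has no predecessor
#1=h has no predecessor
#2=k depends on [0:i, 1:h]
#3=h depends on [2:k]
#4=i depends on [2:k]
#5=k depends on [3:h, 4:i]
#6=h depends on [5:k]
#7=h depends on [6:h]
#8=h depends on [7:h]
sources: [0:i, 1:h]
N(rest) = Σ N(rest − s) over sources s of rest; N(one piece) = 1:
  size 1 → [8]=1
  size 2 → [7,8]=1
  size 3 → [6,7,8]=1
  size 4 → [5,6,7,8]=1
  size 5 → [3,5,6,7,8]=1  [4,5,6,7,8]=1
  size 6 → [3,4,5,6,7,8]=2
  size 7 → [2,3,4,5,6,7,8]=2
  first=0(i) contributes 2
  first=1(h) contributes 2
|[w]| = 4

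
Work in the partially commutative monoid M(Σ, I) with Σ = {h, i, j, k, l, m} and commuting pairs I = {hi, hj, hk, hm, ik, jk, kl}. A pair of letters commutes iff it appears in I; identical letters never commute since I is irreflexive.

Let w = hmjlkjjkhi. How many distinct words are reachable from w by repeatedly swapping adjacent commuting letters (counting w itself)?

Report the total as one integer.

0(h) covers ∅
1(m) covers ∅
2(j) covers 1:m
3(l) covers 0:h, 2:j
4(k) covers 1:m
5(j) covers 3:l
6(j) covers 5:j
7(k) covers 4:k
8(h) covers 3:l
9(i) covers 6:j
floor of heap: 0:h, 1:m
completions by unplaced set U, small U first (add the entries for U minus each lowest piece of U):
  |U|=1: {7}:1  {8}:1  {9}:1
  |U|=2: {4,7}:1  {6,9}:1  {7,8}:2  {7,9}:2  {8,9}:2
  |U|=3: {4,7,8}:3  {4,7,9}:3  {5,6,9}:1  {6,7,9}:3  {6,8,9}:3  {7,8,9}:6
  |U|=4: {4,6,7,9}:6  {4,7,8,9}:12  {5,6,7,9}:4  {5,6,8,9}:4  {6,7,8,9}:12
  |U|=5: {3,5,6,8,9}:4  {4,5,6,7,9}:10  {4,6,7,8,9}:30  {5,6,7,8,9}:20
  |U|=6: {0,3,5,6,8,9}:4  {2,3,5,6,8,9}:4  {3,5,6,7,8,9}:24  {4,5,6,7,8,9}:60
  |U|=7: {0,2,3,5,6,8,9}:8  {0,3,5,6,7,8,9}:28  {2,3,5,6,7,8,9}:28  {3,4,5,6,7,8,9}:84
  |U|=8: {0,2,3,5,6,7,8,9}:64  {0,3,4,5,6,7,8,9}:112  {2,3,4,5,6,7,8,9}:112
  start at 0(h): 112
  start at 1(m): 288
sum over floor = 400

400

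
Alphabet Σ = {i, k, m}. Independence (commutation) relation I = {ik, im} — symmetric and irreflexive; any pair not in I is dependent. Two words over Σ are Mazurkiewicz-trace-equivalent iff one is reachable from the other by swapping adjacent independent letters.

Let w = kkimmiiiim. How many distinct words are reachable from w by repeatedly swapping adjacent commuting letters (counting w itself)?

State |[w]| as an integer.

252

drop 0:k onto floor
drop 1:k onto {0:k}
drop 2:i onto floor
drop 3:m onto {1:k}
drop 4:m onto {3:m}
drop 5:i onto {2:i}
drop 6:i onto {5:i}
drop 7:i onto {6:i}
drop 8:i onto {7:i}
drop 9:m onto {4:m}
ground layer = {0:k, 2:i}
drop-orders for the pieces not yet dropped (sum over which currently-grounded one goes next):
  1 to go: {8} 1  {9} 1
  2 to go: {4,9} 1  {7,8} 1  {8,9} 2
  3 to go: {3,4,9} 1  {4,8,9} 3  {6,7,8} 1  {7,8,9} 3
  4 to go: {1,3,4,9} 1  {3,4,8,9} 4  {4,7,8,9} 6  {5,6,7,8} 1  {6,7,8,9} 4
  5 to go: {0,1,3,4,9} 1  {1,3,4,8,9} 5  {2,5,6,7,8} 1  {3,4,7,8,9} 10  {4,6,7,8,9} 10  {5,6,7,8,9} 5
  6 to go: {0,1,3,4,8,9} 6  {1,3,4,7,8,9} 15  {2,5,6,7,8,9} 6  {3,4,6,7,8,9} 20  {4,5,6,7,8,9} 15
  7 to go: {0,1,3,4,7,8,9} 21  {1,3,4,6,7,8,9} 35  {2,4,5,6,7,8,9} 21  {3,4,5,6,7,8,9} 35
  8 to go: {0,1,3,4,6,7,8,9} 56  {1,3,4,5,6,7,8,9} 70  {2,3,4,5,6,7,8,9} 56
  if 0:k drops first: 126 orders
  if 2:i drops first: 126 orders
heap linearizations: 252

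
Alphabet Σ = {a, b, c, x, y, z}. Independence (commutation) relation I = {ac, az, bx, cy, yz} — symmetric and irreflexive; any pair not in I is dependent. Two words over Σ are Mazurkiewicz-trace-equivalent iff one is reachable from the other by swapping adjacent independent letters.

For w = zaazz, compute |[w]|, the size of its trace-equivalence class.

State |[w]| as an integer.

0(z) covers ∅
1(a) covers ∅
2(a) covers 1:a
3(z) covers 0:z
4(z) covers 3:z
floor of heap: 0:z, 1:a
completions by unplaced set U, small U first (add the entries for U minus each lowest piece of U):
  |U|=1: {2}:1  {4}:1
  |U|=2: {1,2}:1  {2,4}:2  {3,4}:1
  |U|=3: {0,3,4}:1  {1,2,4}:3  {2,3,4}:3
  start at 0(z): 6
  start at 1(a): 4
sum over floor = 10

10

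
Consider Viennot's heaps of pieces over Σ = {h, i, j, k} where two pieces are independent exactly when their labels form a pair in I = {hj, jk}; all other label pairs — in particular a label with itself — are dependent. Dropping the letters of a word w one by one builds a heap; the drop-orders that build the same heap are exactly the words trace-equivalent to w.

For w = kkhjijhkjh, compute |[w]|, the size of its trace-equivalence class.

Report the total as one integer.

#0=k has no predecessor
#1=k depends on [0:k]
#2=h depends on [1:k]
#3=j has no predecessor
#4=i depends on [2:h, 3:j]
#5=j depends on [4:i]
#6=h depends on [4:i]
#7=k depends on [6:h]
#8=j depends on [5:j]
#9=h depends on [7:k]
sources: [0:k, 3:j]
N(rest) = Σ N(rest − s) over sources s of rest; N(one piece) = 1:
  size 1 → [8]=1  [9]=1
  size 2 → [5,8]=1  [7,9]=1  [8,9]=2
  size 3 → [5,8,9]=3  [6,7,9]=1  [7,8,9]=3
  size 4 → [5,7,8,9]=6  [6,7,8,9]=4
  size 5 → [5,6,7,8,9]=10
  size 6 → [4,5,6,7,8,9]=10
  size 7 → [2,4,5,6,7,8,9]=10  [3,4,5,6,7,8,9]=10
  size 8 → [1,2,4,5,6,7,8,9]=10  [2,3,4,5,6,7,8,9]=20
  first=0(k) contributes 30
  first=3(j) contributes 10
|[w]| = 40

40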